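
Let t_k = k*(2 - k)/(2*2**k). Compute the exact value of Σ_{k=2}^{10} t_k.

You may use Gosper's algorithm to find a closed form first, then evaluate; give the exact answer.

Σ = -1219/1024

Compute t_(k+1)/t_k: get (k**2 - 1)/(2*k*(k - 2)).
Gosper form: A/B · C(k+1)/C(k) with A=1/2, B=1, C=k**2 - 2*k.
Need (1/2)·f(k+1) − (1)·f(k) = k**2 - 2*k.
Bound: deg f ≤ 2.
Match coefficients ⇒ f(k) = -2*(k**2 + 1).
So s_k = (B(k−1)f/C)·t_k = (-2*(k**2 + 1)/(k*(k - 2)))·t_k = (k**2 + 1)/2**k.
Δs = k*(2 - k)/(2*2**k), as required.
Telescoping: Σ = s_(11) − s_(2) = 61/1024 − (5/4) = -1219/1024.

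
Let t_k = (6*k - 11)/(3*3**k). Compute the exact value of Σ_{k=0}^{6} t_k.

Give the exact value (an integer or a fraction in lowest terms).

t_(k+1)/t_k = (6*k - 5)/(3*(6*k - 11)).
Normal form (A,B,C) = (1/3, 1, k - 11/6).
Need (1/3)·f(k+1) − (1)·f(k) = k - 11/6.
From deg A=0, deg B=0, deg C=1: d=1.
Match coefficients ⇒ f(k) = -(3*k - 4)/2.
Get s_k = R·t_k = (4 - 3*k)/3**k with R(k) = B(k−1)f(k)/C(k) = -3*(3*k - 4)/(6*k - 11).
Δs = (6*k - 11)/(3*3**k), as required.
Telescoping: Σ = s_(7) − s_(0) = -17/2187 − (4) = -8765/2187.

Σ = -8765/2187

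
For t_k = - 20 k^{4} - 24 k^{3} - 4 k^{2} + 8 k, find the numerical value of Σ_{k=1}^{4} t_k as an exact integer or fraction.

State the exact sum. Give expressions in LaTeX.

Compute t_(k+1)/t_k: get (5*k**4 + 26*k**3 + 49*k**2 + 38*k + 10)/(k*(5*k**3 + 6*k**2 + k - 2)).
Gosper form: A/B · C(k+1)/C(k) with A=1, B=1, C=k**4 + 6*k**3/5 + k**2/5 - 2*k/5.
Key eq: (1)·f(k+1) = (1)·f(k) + (k**4 + 6*k**3/5 + k**2/5 - 2*k/5).
From deg A=0, deg B=0, deg C=4: d=5.
Match coefficients ⇒ f(k) = k*(k - 1)*(k**3 - k - 1)/5.
R(k) = B(k−1)·f(k)/C(k) = (k - 1)*(k**3 - k - 1)/(5*k**3 + 6*k**2 + k - 2); s_k = R·t_k = 4*k*(-k**4 + k**3 + k**2 - 1).
Δs = 4*k*(-5*k**3 - 6*k**2 - k + 2), as required.
Telescoping: Σ = s_(5) − s_(1) = -9520 − (0) = -9520.

Σ = -9520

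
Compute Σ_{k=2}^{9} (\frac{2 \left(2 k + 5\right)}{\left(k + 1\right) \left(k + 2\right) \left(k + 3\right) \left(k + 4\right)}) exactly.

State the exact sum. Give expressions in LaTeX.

Ratio r(k) = (k + 1)*(2*k + 7)/((k + 5)*(2*k + 5)).
So A=k + 1 and B=k + 5, with C=k + 5/2.
Solve (k + 1)·f(k+1) − (k + 4)·f(k) = k + 5/2.
d = 3 from the (1,1,1) case.
Solve for f: f(k) = k*(k + 2)*(k + 4)/6 (degree 3 ≤ 3).
So s_k = (B(k−1)f/C)·t_k = (k*(k + 2)*(k + 4)**2/(3*(2*k + 5)))·t_k = 2*k*(k + 4)/(3*(k**2 + 4*k + 3)).
Δs = 2*(2*k + 5)/(k**4 + 10*k**3 + 35*k**2 + 50*k + 24), as required.
Evaluate s at k=10 and k=2: 280/429 and 8/15; difference 256/2145.

Σ = 256/2145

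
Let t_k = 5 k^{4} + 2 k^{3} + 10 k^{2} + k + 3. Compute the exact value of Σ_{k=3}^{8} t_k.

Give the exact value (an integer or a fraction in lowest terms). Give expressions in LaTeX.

t_(k+1)/t_k = (5*k**4 + 22*k**3 + 46*k**2 + 47*k + 21)/(5*k**4 + 2*k**3 + 10*k**2 + k + 3).
Factor: A=1; B=1; C=k**4 + 2*k**3/5 + 2*k**2 + k/5 + 3/5.
Set up (1)·f(k+1) − (1)·f(k) − (k**4 + 2*k**3/5 + 2*k**2 + k/5 + 3/5) = 0.
deg f ≤ 5 (via 0,0,4).
Match coefficients ⇒ f(k) = k*(k**2 + 2)*(k**2 - 2*k + 2)/5.
R(k) = B(k−1)·f(k)/C(k) = k*(k**2 + 2)*(k**2 - 2*k + 2)/(5*k**4 + 2*k**3 + 10*k**2 + k + 3); s_k = R·t_k = k*(k**4 - 2*k**3 + 4*k**2 - 4*k + 4).
Verify: 5*k**4 + 2*k**3 + 10*k**2 + k + 3 matches t_k.
Telescoping: Σ = s_(9) − s_(3) = 48555 − (165) = 48390.

Σ = 48390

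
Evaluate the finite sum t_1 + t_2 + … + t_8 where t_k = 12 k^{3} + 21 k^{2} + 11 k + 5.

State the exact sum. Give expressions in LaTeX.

Σ = 20272

Step 1: r(k) = (12*k**3 + 57*k**2 + 89*k + 49)/(12*k**3 + 21*k**2 + 11*k + 5).
Normal form (A,B,C) = (1, 1, k**3 + 7*k**2/4 + 11*k/12 + 5/12).
f must satisfy (1)·f(k+1) − (1)·f(k) = k**3 + 7*k**2/4 + 11*k/12 + 5/12.
Bound: deg f ≤ 4.
Coefficient equations give f(k) = k*(3*k**3 + k**2 - 2*k + 3)/12.
Then R = B(k−1)f/C = k*(3*k**3 + k**2 - 2*k + 3)/(12*k**3 + 21*k**2 + 11*k + 5), so s_k = R(k)·t_k = k*(3*k**3 + k**2 - 2*k + 3).
Δs = 12*k**3 + 21*k**2 + 11*k + 5, as required.
Telescoping: Σ = s_(9) − s_(1) = 20277 − (5) = 20272.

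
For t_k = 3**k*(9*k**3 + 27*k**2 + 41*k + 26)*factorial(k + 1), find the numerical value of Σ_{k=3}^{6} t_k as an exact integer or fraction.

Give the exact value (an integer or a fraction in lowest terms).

Σ = 12080621880

r(k) = 3*(9*k**4 + 72*k**3 + 230*k**2 + 347*k + 206)/(9*k**3 + 27*k**2 + 41*k + 26) after simplifying.
A = 3*k + 6, B = 1, C = k**3 + 3*k**2 + 41*k/9 + 26/9.
Need (3*k + 6)·f(k+1) − (1)·f(k) = k**3 + 3*k**2 + 41*k/9 + 26/9.
deg f ≤ 2 (via 1,0,3).
Solving with deg f ≤ 2: f(k) = (3*k**2 - 2*k + 4)/9.
Then R = B(k−1)f/C = (3*k**2 - 2*k + 4)/(9*k**3 + 27*k**2 + 41*k + 26), so s_k = R(k)·t_k = 3**k*(3*k**2 - 2*k + 4)*factorial(k + 1).
Δs = 3**k*(9*k**3 + 27*k**2 + 41*k + 26)*factorial(k + 1), as required.
Telescoping: Σ = s_(7) − s_(3) = 12080638080 − (16200) = 12080621880.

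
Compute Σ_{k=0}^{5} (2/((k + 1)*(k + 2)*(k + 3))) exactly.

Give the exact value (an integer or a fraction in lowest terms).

t_(k+1)/t_k = (k + 1)/(k + 4).
Normal form (A,B,C) = (k + 1, k + 4, 1).
f must satisfy (k + 1)·f(k+1) − (k + 3)·f(k) = 1.
d = 2 from the (1,1,0) case.
Match coefficients ⇒ f(k) = k*(k + 3)/4.
So s_k = (B(k−1)f/C)·t_k = (k*(k + 3)**2/4)·t_k = k*(k + 3)/(2*(k + 1)*(k + 2)).
Check: Δs_k = 2/(k**3 + 6*k**2 + 11*k + 6). ✓
Sum = s_(6) − s_(0); s_(6) = 27/56, s_(0) = 0 ⇒ 27/56.

Σ = 27/56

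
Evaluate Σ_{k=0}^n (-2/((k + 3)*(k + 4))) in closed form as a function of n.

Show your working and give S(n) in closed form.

t_(k+1)/t_k = (k + 3)/(k + 5).
Take A(k)=k + 3, B(k)=k + 5, C(k)=1.
Set up (k + 3)·f(k+1) − (k + 4)·f(k) − (1) = 0.
Degrees (1,1,0) ⇒ d ≤ 1.
Coefficient equations give f(k) = k/3.
Then R = B(k−1)f/C = k*(k + 4)/3, so s_k = R(k)·t_k = -2*k/(3*k + 9).
s_(k+1) − s_k = -2/(k**2 + 7*k + 12) = t_k.
Telescope: S(n) = s_(n+1) − s_(0) = 2*(-n - 1)/(3*(n + 4)) − (0) = 2*(-n - 1)/(3*(n + 4)).

S(n) = 2*(-n - 1)/(3*(n + 4))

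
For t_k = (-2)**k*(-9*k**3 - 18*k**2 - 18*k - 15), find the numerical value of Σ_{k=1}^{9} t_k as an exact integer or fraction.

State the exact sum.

r(k) = 2*(-3*k**3 - 15*k**2 - 27*k - 20)/(3*k**3 + 6*k**2 + 6*k + 5) after simplifying.
Factor: A=-2; B=1; C=k**3 + 2*k**2 + 2*k + 5/3.
f must satisfy (-2)·f(k+1) − (1)·f(k) = k**3 + 2*k**2 + 2*k + 5/3.
d = 3 from the (0,0,3) case.
Match coefficients ⇒ f(k) = -(k + 1)*(k**2 - k + 1)/3.
Then R = B(k−1)f/C = -(k + 1)*(k**2 - k + 1)/(3*k**3 + 6*k**2 + 6*k + 5), so s_k = R(k)·t_k = 3*(-2)**k*(k**3 + 1).
s_(k+1) − s_k = 3*(-2)**k*(-k**3 - 2*(k + 1)**3 - 3) = t_k.
Σ_(k=1)^(9) t_k = s_(10) − s_(1) = 3075072 − (-12) = 3075084.

Σ = 3075084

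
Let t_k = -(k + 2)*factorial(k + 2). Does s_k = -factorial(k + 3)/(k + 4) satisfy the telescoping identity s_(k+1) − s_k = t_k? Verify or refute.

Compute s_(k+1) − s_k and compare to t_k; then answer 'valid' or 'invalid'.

s_(k+1) = -factorial(k + 4)/(k + 5)
s_(k+1) − s_k = -(k**2 + 7*k + 11)*factorial(k + 3)/((k + 4)*(k + 5))
(s_(k+1) − s_k) − t_k = (k**2 + 6*k + 7)*factorial(k + 2)/((k + 4)*(k + 5))

Invalid: residual (k**2 + 6*k + 7)*factorial(k + 2)/((k + 4)*(k + 5)) ≠ 0.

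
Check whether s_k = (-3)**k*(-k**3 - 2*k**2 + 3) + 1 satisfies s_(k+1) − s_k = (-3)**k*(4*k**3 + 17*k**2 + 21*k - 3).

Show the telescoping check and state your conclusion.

valid; difference matches t_k

s_(k+1) = (-3)**(k + 1)*(-(k + 1)**3 - 2*(k + 1)**2 + 3) + 1
s_(k+1) − s_k = (-3)**k*(4*k**3 + 17*k**2 + 21*k - 3)
(s_(k+1) − s_k) − t_k = 0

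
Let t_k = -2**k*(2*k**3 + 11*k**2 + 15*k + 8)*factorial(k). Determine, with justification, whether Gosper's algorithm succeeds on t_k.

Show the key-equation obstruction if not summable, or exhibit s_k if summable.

Compute t_(k+1)/t_k: get 2*(2*k**4 + 19*k**3 + 60*k**2 + 79*k + 36)/(2*k**3 + 11*k**2 + 15*k + 8).
A = 2*k + 2, B = 1, C = k**3 + 11*k**2/2 + 15*k/2 + 4.
Set up (2*k + 2)·f(k+1) − (1)·f(k) − (k**3 + 11*k**2/2 + 15*k/2 + 4) = 0.
From deg A=1, deg B=0, deg C=3: d=2.
Match coefficients ⇒ f(k) = k*(k + 3)/2.
Certificate R = B(k−1)f/C = k*(k + 3)/(2*k**3 + 11*k**2 + 15*k + 8) gives s_k = -2**k*k*(k + 3)*factorial(k).
Δs = -2**k*(2*k**3 + 11*k**2 + 15*k + 8)*factorial(k), as required.

Yes. s_k = -2**k*k*(k + 3)*factorial(k).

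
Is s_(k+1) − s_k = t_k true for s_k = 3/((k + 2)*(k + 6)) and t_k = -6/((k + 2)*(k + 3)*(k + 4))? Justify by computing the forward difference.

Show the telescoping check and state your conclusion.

Invalid: residual 9*(3*k + 16)/(k**5 + 22*k**4 + 185*k**3 + 740*k**2 + 1404*k + 1008) ≠ 0.

s_(k+1) = 3/((k + 3)*(k + 7))
s_(k+1) − s_k = 3*(-2*k - 9)/(k**4 + 18*k**3 + 113*k**2 + 288*k + 252)
(s_(k+1) − s_k) − t_k = 9*(3*k + 16)/(k**5 + 22*k**4 + 185*k**3 + 740*k**2 + 1404*k + 1008)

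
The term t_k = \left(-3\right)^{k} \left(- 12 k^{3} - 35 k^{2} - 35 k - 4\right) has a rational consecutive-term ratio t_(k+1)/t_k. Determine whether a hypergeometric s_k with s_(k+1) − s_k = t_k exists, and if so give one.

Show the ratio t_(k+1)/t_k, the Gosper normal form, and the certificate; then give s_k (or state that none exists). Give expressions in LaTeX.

s_k = \left(-3\right)^{k} \left(3 k^{3} + 2 k^{2} - k - 2\right)

r(k) = 3*(-12*k**3 - 71*k**2 - 141*k - 86)/(12*k**3 + 35*k**2 + 35*k + 4) after simplifying.
So A=-3 and B=1, with C=k**3 + 35*k**2/12 + 35*k/12 + 1/3.
Set up (-3)·f(k+1) − (1)·f(k) − (k**3 + 35*k**2/12 + 35*k/12 + 1/3) = 0.
Bound: deg f ≤ 3.
Solve for f: f(k) = -(3*k**3 + 2*k**2 - k - 2)/12 (degree 3 ≤ 3).
Get s_k = R·t_k = (-3)**k*(3*k**3 + 2*k**2 - k - 2) with R(k) = B(k−1)f(k)/C(k) = -(3*k**3 + 2*k**2 - k - 2)/(12*k**3 + 35*k**2 + 35*k + 4).
Check: Δs_k = (-3)**k*(-12*k**3 - 35*k**2 - 35*k - 4). ✓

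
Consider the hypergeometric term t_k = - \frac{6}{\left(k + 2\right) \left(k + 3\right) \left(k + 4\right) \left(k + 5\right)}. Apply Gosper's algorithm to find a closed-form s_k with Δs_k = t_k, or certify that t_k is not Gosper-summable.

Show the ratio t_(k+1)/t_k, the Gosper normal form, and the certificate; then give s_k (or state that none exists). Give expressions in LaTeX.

The ratio is (k + 2)/(k + 6).
So A=k + 2 and B=k + 6, with C=1.
Need (k + 2)·f(k+1) − (k + 5)·f(k) = 1.
d = 3 from the (1,1,0) case.
Solve for f: f(k) = k*(k**2 + 9*k + 26)/72 (degree 3 ≤ 3).
R(k) = B(k−1)·f(k)/C(k) = k*(k + 5)*(k**2 + 9*k + 26)/72; s_k = R·t_k = k*(-k**2 - 9*k - 26)/(12*(k + 2)*(k + 3)*(k + 4)).
Verify: -6/(k**4 + 14*k**3 + 71*k**2 + 154*k + 120) matches t_k.

s_k = \frac{k \left(- k^{2} - 9 k - 26\right)}{12 \left(k + 2\right) \left(k + 3\right) \left(k + 4\right)}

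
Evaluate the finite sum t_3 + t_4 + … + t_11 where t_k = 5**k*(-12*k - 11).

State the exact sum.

t_(k+1)/t_k = 5*(12*k + 23)/(12*k + 11).
So A=5 and B=1, with C=k + 11/12.
Solve (5)·f(k+1) − (1)·f(k) = k + 11/12.
deg f ≤ 1 (via 0,0,1).
Solve for f: f(k) = (3*k - 1)/12 (degree 1 ≤ 1).
So s_k = (B(k−1)f/C)·t_k = ((3*k - 1)/(12*k + 11))·t_k = 5**k*(1 - 3*k).
Δs = 5**k*(-12*k - 11), as required.
Sum = s_(12) − s_(3); s_(12) = -8544921875, s_(3) = -1000 ⇒ -8544920875.

Σ = -8544920875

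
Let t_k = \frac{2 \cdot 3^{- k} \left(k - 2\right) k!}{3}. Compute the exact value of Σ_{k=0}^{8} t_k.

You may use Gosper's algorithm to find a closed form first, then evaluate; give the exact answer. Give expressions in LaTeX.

Σ = 8474/243

Compute t_(k+1)/t_k: get (k**2 - 1)/(3*(k - 2)).
Normal form (A,B,C) = (k/3 + 1/3, 1, k - 2).
f must satisfy (k/3 + 1/3)·f(k+1) − (1)·f(k) = k - 2.
Degrees (1,0,1) ⇒ d ≤ 0.
Coefficient equations give f(k) = 3.
So s_k = (B(k−1)f/C)·t_k = (3/(k - 2))·t_k = 2*factorial(k)/3**k.
Check: Δs_k = 2*(k - 2)*factorial(k)/(3*3**k). ✓
Telescoping: Σ = s_(9) − s_(0) = 8960/243 − (2) = 8474/243.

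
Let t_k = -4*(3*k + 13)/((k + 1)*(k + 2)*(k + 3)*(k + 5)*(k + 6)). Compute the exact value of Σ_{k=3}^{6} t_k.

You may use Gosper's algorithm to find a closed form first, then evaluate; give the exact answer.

Σ = -11/540

Compute t_(k+1)/t_k: get (k + 1)*(k + 5)*(3*k + 16)/((k + 4)*(k + 7)*(3*k + 13)).
Factor: A=k + 1; B=k + 7; C=k**2 + 25*k/3 + 52/3.
Set up (k + 1)·f(k+1) − (k + 6)·f(k) − (k**2 + 25*k/3 + 52/3) = 0.
From deg A=1, deg B=1, deg C=2: d=5.
Match coefficients ⇒ f(k) = k*(k + 3)*(k + 4)*(k**2 + 8*k + 17)/30.
Then R = B(k−1)f/C = k*(k + 3)*(k + 6)*(k**2 + 8*k + 17)/(10*(3*k + 13)), so s_k = R(k)·t_k = 2*k*(-k**2 - 8*k - 17)/(5*(k**3 + 8*k**2 + 17*k + 10)).
Check: Δs_k = 4*(-3*k - 13)/(k**5 + 17*k**4 + 107*k**3 + 307*k**2 + 396*k + 180). ✓
Telescoping: Σ = s_(7) − s_(3) = -427/1080 − (-3/8) = -11/540.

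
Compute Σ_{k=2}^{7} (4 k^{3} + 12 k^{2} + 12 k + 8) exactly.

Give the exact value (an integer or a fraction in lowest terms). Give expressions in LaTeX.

Σ = 5172

r(k) = (k**3 + 6*k**2 + 12*k + 9)/(k**3 + 3*k**2 + 3*k + 2) after simplifying.
Factor: A=1; B=1; C=k**3 + 3*k**2 + 3*k + 2.
Set up (1)·f(k+1) − (1)·f(k) − (k**3 + 3*k**2 + 3*k + 2) = 0.
Degrees (0,0,3) ⇒ d ≤ 4.
Match coefficients ⇒ f(k) = k*(k**3 + 2*k**2 + k + 4)/4.
Get s_k = R·t_k = k*(k**3 + 2*k**2 + k + 4) with R(k) = B(k−1)f(k)/C(k) = k*(k**3 + 2*k**2 + k + 4)/(4*(k + 2)*(k**2 + k + 1)).
Verify: 4*k**3 + 12*k**2 + 12*k + 8 matches t_k.
Σ_(k=2)^(7) t_k = s_(8) − s_(2) = 5216 − (44) = 5172.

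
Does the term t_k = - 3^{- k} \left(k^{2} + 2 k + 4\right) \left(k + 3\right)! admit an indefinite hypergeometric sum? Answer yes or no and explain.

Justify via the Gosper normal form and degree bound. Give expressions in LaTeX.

Compute t_(k+1)/t_k: get (k + 4)*(2*k + (k + 1)**2 + 6)/(3*(k**2 + 2*k + 4)).
A = k/3 + 4/3, B = 1, C = k**2 + 2*k + 4.
Need (k/3 + 4/3)·f(k+1) − (1)·f(k) = k**2 + 2*k + 4.
Degrees (1,0,2) ⇒ d ≤ 1.
Solve for f: f(k) = 3*k (degree 1 ≤ 1).
Then R = B(k−1)f/C = 3*k/(k**2 + 2*k + 4), so s_k = R(k)·t_k = -3**(1 - k)*k*factorial(k + 3).
Δs = -(k**2 + 2*k + 4)*factorial(k + 3)/3**k, as required.

Yes. s_k = - 3^{1 - k} k \left(k + 3\right)!.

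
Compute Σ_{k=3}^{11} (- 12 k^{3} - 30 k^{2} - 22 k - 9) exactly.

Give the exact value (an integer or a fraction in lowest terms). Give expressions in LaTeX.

Step 1: r(k) = (12*k**3 + 66*k**2 + 118*k + 73)/(12*k**3 + 30*k**2 + 22*k + 9).
Take A(k)=1, B(k)=1, C(k)=k**3 + 5*k**2/2 + 11*k/6 + 3/4.
Key eq: (1)·f(k+1) = (1)·f(k) + (k**3 + 5*k**2/2 + 11*k/6 + 3/4).
Degrees (0,0,3) ⇒ d ≤ 4.
A polynomial solution: f(k) = k*(3*k**3 + 4*k**2 - k + 3)/12.
So s_k = (B(k−1)f/C)·t_k = (k*(3*k**3 + 4*k**2 - k + 3)/(12*k**3 + 30*k**2 + 22*k + 9))·t_k = k*(-3*k**3 - 4*k**2 + k - 3).
s_(k+1) − s_k = -12*k**3 - 30*k**2 - 22*k - 9 = t_k.
Evaluate s at k=12 and k=3: -69012 and -351; difference -68661.

Σ = -68661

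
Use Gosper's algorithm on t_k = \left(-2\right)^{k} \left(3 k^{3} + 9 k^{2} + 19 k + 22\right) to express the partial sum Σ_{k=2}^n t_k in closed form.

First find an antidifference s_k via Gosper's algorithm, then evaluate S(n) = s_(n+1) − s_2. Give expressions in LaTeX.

S(n) = 2 \left(-2\right)^{n} n^{3} + 8 \left(-2\right)^{n} n^{2} + 16 \left(-2\right)^{n} n + 18 \left(-2\right)^{n} + 88

r(k) = 2*(-3*k**3 - 18*k**2 - 46*k - 53)/(3*k**3 + 9*k**2 + 19*k + 22) after simplifying.
Factor: A=-2; B=1; C=k**3 + 3*k**2 + 19*k/3 + 22/3.
f must satisfy (-2)·f(k+1) − (1)·f(k) = k**3 + 3*k**2 + 19*k/3 + 22/3.
d = 3 from the (0,0,3) case.
Match coefficients ⇒ f(k) = -(k**3 + k**2 + 3*k + 4)/3.
Certificate R = B(k−1)f/C = -(k**3 + k**2 + 3*k + 4)/(3*k**3 + 9*k**2 + 19*k + 22) gives s_k = (-2)**k*(-k**3 - k**2 - 3*k - 4).
Δs = (-2)**k*(3*k**3 + 9*k**2 + 19*k + 22), as required.
Evaluate: s_(n+1) = 2*(-2)**n*(n**3 + 4*n**2 + 8*n + 9); subtract s_(2) = -88 ⇒ S(n) = 2*(-2)**n*n**3 + 8*(-2)**n*n**2 + 16*(-2)**n*n + 18*(-2)**n + 88.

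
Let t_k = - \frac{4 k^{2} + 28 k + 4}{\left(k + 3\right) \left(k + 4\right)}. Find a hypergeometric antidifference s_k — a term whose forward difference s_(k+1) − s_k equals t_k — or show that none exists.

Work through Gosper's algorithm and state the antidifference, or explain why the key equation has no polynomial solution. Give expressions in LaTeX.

s_k = \frac{4 k \left(2 - 3 k\right)}{3 \left(k + 3\right)}

t_(k+1)/t_k = (k + 3)*(7*k + (k + 1)**2 + 8)/((k + 5)*(k**2 + 7*k + 1)).
Gosper form: A/B · C(k+1)/C(k) with A=k + 3, B=k + 5, C=k**2 + 7*k + 1.
Need (k + 3)·f(k+1) − (k + 4)·f(k) = k**2 + 7*k + 1.
deg f ≤ 2 (via 1,1,2).
Solving with deg f ≤ 2: f(k) = k*(3*k - 2)/3.
Certificate R = B(k−1)f/C = k*(k + 4)*(3*k - 2)/(3*(k**2 + 7*k + 1)) gives s_k = 4*k*(2 - 3*k)/(3*(k + 3)).
Verify: 4*(-k**2 - 7*k - 1)/(k**2 + 7*k + 12) matches t_k.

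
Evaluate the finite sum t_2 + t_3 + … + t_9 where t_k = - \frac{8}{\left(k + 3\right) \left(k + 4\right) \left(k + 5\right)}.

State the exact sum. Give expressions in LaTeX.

Σ = -152/1365

Ratio r(k) = (k + 3)/(k + 6).
A = k + 3, B = k + 6, C = 1.
Key eq: (k + 3)·f(k+1) = (k + 5)·f(k) + (1).
deg f ≤ 2 (via 1,1,0).
Match coefficients ⇒ f(k) = k*(k + 7)/24.
Then R = B(k−1)f/C = k*(k + 5)*(k + 7)/24, so s_k = R(k)·t_k = k*(-k - 7)/(3*(k + 3)*(k + 4)).
s_(k+1) − s_k = -8/(k**3 + 12*k**2 + 47*k + 60) = t_k.
Evaluate s at k=10 and k=2: -85/273 and -1/5; difference -152/1365.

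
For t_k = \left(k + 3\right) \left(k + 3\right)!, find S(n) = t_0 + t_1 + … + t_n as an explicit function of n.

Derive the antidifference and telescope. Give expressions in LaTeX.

Ratio r(k) = (k + 4)**2/(k + 3).
A = k + 4, B = 1, C = k + 3.
Set up (k + 4)·f(k+1) − (1)·f(k) − (k + 3) = 0.
Degrees (1,0,1) ⇒ d ≤ 0.
Solving with deg f ≤ 0: f(k) = 1.
Get s_k = R·t_k = factorial(k + 3) with R(k) = B(k−1)f(k)/C(k) = 1/(k + 3).
s_(k+1) − s_k = (k + 3)*factorial(k + 3) = t_k.
s_(n+1) = factorial(n + 4) and s_(0) = 6, so S(n) = factorial(n + 4) - 6.

S(n) = \left(n + 4\right)! - 6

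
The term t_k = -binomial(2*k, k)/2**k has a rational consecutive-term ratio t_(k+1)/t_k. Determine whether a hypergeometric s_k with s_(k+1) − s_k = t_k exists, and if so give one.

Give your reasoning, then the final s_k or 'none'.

not Gosper-summable; s_k does not exist

Compute t_(k+1)/t_k: get (2*k + 1)/(k + 1).
Gosper form: A/B · C(k+1)/C(k) with A=2*k + 1, B=k + 1, C=1.
Set up (2*k + 1)·f(k+1) − (k)·f(k) − (1) = 0.
Bound: deg f ≤ -1.
Negative degree bound (-1): no f exists, t_k not Gosper-summable.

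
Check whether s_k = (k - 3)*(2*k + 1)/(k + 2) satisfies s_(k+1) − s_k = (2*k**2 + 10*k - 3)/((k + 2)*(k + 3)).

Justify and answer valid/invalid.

valid; difference matches t_k

s_(k+1) = (k - 2)*(2*k + 3)/(k + 3)
s_(k+1) − s_k = (2*k**2 + 10*k - 3)/(k**2 + 5*k + 6)
(s_(k+1) − s_k) − t_k = 0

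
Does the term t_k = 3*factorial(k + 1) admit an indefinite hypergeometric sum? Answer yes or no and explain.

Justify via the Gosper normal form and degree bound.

Ratio r(k) = k + 2.
Take A(k)=k + 2, B(k)=1, C(k)=1.
Solve (k + 2)·f(k+1) − (1)·f(k) = 1.
d = -1 from the (1,0,0) case.
Negative degree bound (-1): no f exists, t_k not Gosper-summable.

No; the degree bound rules out any f.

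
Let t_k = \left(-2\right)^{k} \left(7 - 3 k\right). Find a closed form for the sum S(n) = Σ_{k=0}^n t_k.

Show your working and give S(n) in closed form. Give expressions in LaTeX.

S(n) = \left(-2\right)^{n + 1} n + \left(-2\right)^{n + 2} + 3

The ratio is 2*(4 - 3*k)/(3*k - 7).
Gosper form: A/B · C(k+1)/C(k) with A=-2, B=1, C=k - 7/3.
Need (-2)·f(k+1) − (1)·f(k) = k - 7/3.
Degrees (0,0,1) ⇒ d ≤ 1.
Match coefficients ⇒ f(k) = -(k - 3)/3.
R(k) = B(k−1)·f(k)/C(k) = -(k - 3)/(3*k - 7); s_k = R·t_k = (-2)**k*(k - 3).
s_(k+1) − s_k = (-2)**k*(7 - 3*k) = t_k.
Evaluate: s_(n+1) = (-2)**(n + 1)*(n - 2); subtract s_(0) = -3 ⇒ S(n) = (-2)**(n + 1)*n + (-2)**(n + 2) + 3.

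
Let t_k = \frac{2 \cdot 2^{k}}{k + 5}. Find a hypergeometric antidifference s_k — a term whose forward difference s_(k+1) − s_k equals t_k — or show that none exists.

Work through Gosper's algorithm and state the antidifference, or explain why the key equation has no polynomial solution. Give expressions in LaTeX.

none — t_k is not Gosper-summable

Ratio r(k) = 2*(k + 5)/(k + 6).
Take A(k)=2*k + 10, B(k)=k + 6, C(k)=1.
Solve (2*k + 10)·f(k+1) − (k + 5)·f(k) = 1.
d = -1 from the (1,1,0) case.
Negative degree bound (-1): no f exists, t_k not Gosper-summable.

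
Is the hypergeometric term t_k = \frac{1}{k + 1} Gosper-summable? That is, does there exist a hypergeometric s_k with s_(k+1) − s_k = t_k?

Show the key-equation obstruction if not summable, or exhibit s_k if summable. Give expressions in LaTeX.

No. Not Gosper-summable.

t_(k+1)/t_k = (k + 1)/(k + 2).
Factor: A=k + 1; B=k + 2; C=1.
Key eq: (k + 1)·f(k+1) = (k + 1)·f(k) + (1).
Degrees (1,1,0) ⇒ d ≤ 0.
Generic f = c0 gives residual -1; -1 = 0 cannot hold, so t_k is not Gosper-summable.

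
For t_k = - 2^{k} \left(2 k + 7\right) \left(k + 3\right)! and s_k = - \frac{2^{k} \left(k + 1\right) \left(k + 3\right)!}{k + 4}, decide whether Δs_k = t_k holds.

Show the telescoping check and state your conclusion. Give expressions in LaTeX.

Invalid: residual \frac{3 \cdot 2^{k} \left(k + 3\right) \left(2 k + 9\right) \left(k + 3\right)!}{\left(k + 4\right) \left(k + 5\right)} ≠ 0.

s_(k+1) = -2**(k + 1)*(k + 2)*factorial(k + 4)/(k + 5)
s_(k+1) − s_k = -2**k*(2*k**3 + 19*k**2 + 58*k + 59)*factorial(k + 3)/((k + 4)*(k + 5))
(s_(k+1) − s_k) − t_k = 3*2**k*(k + 3)*(2*k + 9)*factorial(k + 3)/((k + 4)*(k + 5))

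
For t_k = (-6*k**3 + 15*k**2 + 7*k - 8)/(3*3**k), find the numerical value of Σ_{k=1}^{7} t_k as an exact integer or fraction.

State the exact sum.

Ratio r(k) = (6*k**3 + 3*k**2 - 19*k - 8)/(3*(6*k**3 - 15*k**2 - 7*k + 8)).
A = 1/3, B = 1, C = k**3 - 5*k**2/2 - 7*k/6 + 4/3.
Key eq: (1/3)·f(k+1) = (1)·f(k) + (k**3 - 5*k**2/2 - 7*k/6 + 4/3).
Bound: deg f ≤ 3.
Match coefficients ⇒ f(k) = -(3*k**3 - 3*k**2 - 2*k + 3)/2.
So s_k = (B(k−1)f/C)·t_k = (-3*(3*k**3 - 3*k**2 - 2*k + 3)/(6*k**3 - 15*k**2 - 7*k + 8))·t_k = (3*k**3 - 3*k**2 - 2*k + 3)/3**k.
Δs = (-6*k**3 + 15*k**2 + 7*k - 8)/(3*3**k), as required.
Evaluate s at k=8 and k=1: 1331/6561 and 1/3; difference -856/6561.

Σ = -856/6561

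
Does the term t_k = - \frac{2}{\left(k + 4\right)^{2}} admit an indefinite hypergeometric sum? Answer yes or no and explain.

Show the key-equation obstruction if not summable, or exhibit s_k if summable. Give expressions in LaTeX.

Compute t_(k+1)/t_k: get (k + 4)**2/(k + 5)**2.
Normal form (A,B,C) = (k**2 + 8*k + 16, k**2 + 10*k + 25, 1).
f must satisfy (k**2 + 8*k + 16)·f(k+1) − (k**2 + 8*k + 16)·f(k) = 1.
Bound: deg f ≤ 0.
Generic f = c0 gives residual -1; -1 = 0 cannot hold, so t_k is not Gosper-summable.

No. Not Gosper-summable.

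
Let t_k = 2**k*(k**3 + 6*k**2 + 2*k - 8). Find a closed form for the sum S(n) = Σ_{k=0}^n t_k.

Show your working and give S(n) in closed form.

Compute t_(k+1)/t_k: get 2*(k**3 + 9*k**2 + 17*k + 1)/(k**3 + 6*k**2 + 2*k - 8).
Factor: A=2; B=1; C=k**3 + 6*k**2 + 2*k - 8.
Key eq: (2)·f(k+1) = (1)·f(k) + (k**3 + 6*k**2 + 2*k - 8).
Bound: deg f ≤ 3.
A polynomial solution: f(k) = k**3 - 4*k - 2.
Certificate R = B(k−1)f/C = (k**3 - 4*k - 2)/(k**3 + 6*k**2 + 2*k - 8) gives s_k = 2**k*(k**3 - 4*k - 2).
s_(k+1) − s_k = 2**k*(k**3 + 6*k**2 + 2*k - 8) = t_k.
Telescope: S(n) = s_(n+1) − s_(0) = 2**(n + 1)*(n**3 + 3*n**2 - n - 5) − (-2) = 2*2**n*n**3 + 6*2**n*n**2 - 2*2**n*n - 10*2**n + 2.

S(n) = 2*2**n*n**3 + 6*2**n*n**2 - 2*2**n*n - 10*2**n + 2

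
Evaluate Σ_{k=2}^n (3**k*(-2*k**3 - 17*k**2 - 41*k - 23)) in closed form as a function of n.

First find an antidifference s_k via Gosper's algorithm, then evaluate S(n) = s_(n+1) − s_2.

S(n) = -3*3**n*n**3 - 21*3**n*n**2 - 45*3**n*n - 21*3**n + 270

r(k) = 3*(2*k**3 + 23*k**2 + 81*k + 83)/(2*k**3 + 17*k**2 + 41*k + 23) after simplifying.
A = 3, B = 1, C = k**3 + 17*k**2/2 + 41*k/2 + 23/2.
Set up (3)·f(k+1) − (1)·f(k) − (k**3 + 17*k**2/2 + 41*k/2 + 23/2) = 0.
Degrees (0,0,3) ⇒ d ≤ 3.
Solve for f: f(k) = (k**3 + 4*k**2 + 4*k - 2)/2 (degree 3 ≤ 3).
Certificate R = B(k−1)f/C = (k**3 + 4*k**2 + 4*k - 2)/(2*k**3 + 17*k**2 + 41*k + 23) gives s_k = 3**k*(-k**3 - 4*k**2 - 4*k + 2).
Check: Δs_k = 3**k*(-2*k**3 - 17*k**2 - 41*k - 23). ✓
Evaluate: s_(n+1) = 3**(n + 1)*(-n**3 - 7*n**2 - 15*n - 7); subtract s_(2) = -270 ⇒ S(n) = -3*3**n*n**3 - 21*3**n*n**2 - 45*3**n*n - 21*3**n + 270.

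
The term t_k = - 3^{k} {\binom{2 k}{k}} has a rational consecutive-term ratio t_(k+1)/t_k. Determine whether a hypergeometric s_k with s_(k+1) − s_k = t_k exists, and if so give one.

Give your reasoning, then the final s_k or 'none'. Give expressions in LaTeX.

The ratio is 6*(2*k + 1)/(k + 1).
So A=12*k + 6 and B=k + 1, with C=1.
Need (12*k + 6)·f(k+1) − (k)·f(k) = 1.
From deg A=1, deg B=1, deg C=0: d=-1.
Bound -1 < 0, so the key equation has no polynomial solution.

not Gosper-summable; s_k does not exist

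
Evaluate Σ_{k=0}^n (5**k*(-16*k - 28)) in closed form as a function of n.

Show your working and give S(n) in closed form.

Step 1: r(k) = 5*(4*k + 11)/(4*k + 7).
A = 5, B = 1, C = k + 7/4.
Key eq: (5)·f(k+1) = (1)·f(k) + (k + 7/4).
Degrees (0,0,1) ⇒ d ≤ 1.
Solving with deg f ≤ 1: f(k) = (2*k + 1)/8.
Get s_k = R·t_k = 5**k*(-4*k - 2) with R(k) = B(k−1)f(k)/C(k) = (2*k + 1)/(2*(4*k + 7)).
s_(k+1) − s_k = 5**k*(-16*k - 28) = t_k.
Telescope: S(n) = s_(n+1) − s_(0) = 5**(n + 1)*(-4*n - 6) − (-2) = -20*5**n*n - 30*5**n + 2.

S(n) = -20*5**n*n - 30*5**n + 2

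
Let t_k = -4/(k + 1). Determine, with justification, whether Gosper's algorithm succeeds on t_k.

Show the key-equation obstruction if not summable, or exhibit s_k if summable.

No — t_k has no hypergeometric antidifference.

r(k) = (k + 1)/(k + 2) after simplifying.
Factor: A=k + 1; B=k + 2; C=1.
Need (k + 1)·f(k+1) − (k + 1)·f(k) = 1.
From deg A=1, deg B=1, deg C=0: d=0.
Generic f = c0 gives residual -1; -1 = 0 cannot hold, so t_k is not Gosper-summable.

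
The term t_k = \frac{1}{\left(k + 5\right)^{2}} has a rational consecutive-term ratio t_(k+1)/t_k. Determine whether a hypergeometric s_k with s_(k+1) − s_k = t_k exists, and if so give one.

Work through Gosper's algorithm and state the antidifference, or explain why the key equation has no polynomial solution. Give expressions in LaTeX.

none (Gosper's algorithm certifies no s_k)

Ratio r(k) = (k + 5)**2/(k + 6)**2.
So A=k**2 + 10*k + 25 and B=k**2 + 12*k + 36, with C=1.
Key eq: (k**2 + 10*k + 25)·f(k+1) = (k**2 + 10*k + 25)·f(k) + (1).
d = 0 from the (2,2,0) case.
Write f(k) = c0. Then LHS − RHS = -1, requiring -1 = 0: contradictory. No certificate.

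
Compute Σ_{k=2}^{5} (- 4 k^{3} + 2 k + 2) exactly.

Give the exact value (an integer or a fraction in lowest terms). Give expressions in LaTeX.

t_(k+1)/t_k = (k - 2*(k + 1)**3 + 2)/(-2*k**3 + k + 1).
So A=1 and B=1, with C=k**3 - k/2 - 1/2.
f must satisfy (1)·f(k+1) − (1)·f(k) = k**3 - k/2 - 1/2.
d = 4 from the (0,0,3) case.
Solving with deg f ≤ 4: f(k) = k*(k**3 - 2*k**2 - 1)/4.
Get s_k = R·t_k = -k**4 + 2*k**3 + k with R(k) = B(k−1)f(k)/C(k) = k*(k**3 - 2*k**2 - 1)/(2*(k - 1)*(2*k**2 + 2*k + 1)).
Verify: -4*k**3 + 2*k + 2 matches t_k.
Evaluate s at k=6 and k=2: -858 and 2; difference -860.

Σ = -860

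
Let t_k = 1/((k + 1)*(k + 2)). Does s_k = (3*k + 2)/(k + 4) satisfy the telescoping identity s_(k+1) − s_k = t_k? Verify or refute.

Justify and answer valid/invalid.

s_(k+1) = (3*k + 5)/(k + 5)
s_(k+1) − s_k = 10/(k**2 + 9*k + 20)
(s_(k+1) − s_k) − t_k = 3*k*(3*k + 7)/(k**4 + 12*k**3 + 49*k**2 + 78*k + 40)

Invalid: residual 3*k*(3*k + 7)/(k**4 + 12*k**3 + 49*k**2 + 78*k + 40) ≠ 0.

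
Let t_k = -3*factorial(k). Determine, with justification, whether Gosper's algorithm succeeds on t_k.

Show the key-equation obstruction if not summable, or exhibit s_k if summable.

Step 1: r(k) = k + 1.
Gosper form: A/B · C(k+1)/C(k) with A=k + 1, B=1, C=1.
Set up (k + 1)·f(k+1) − (1)·f(k) − (1) = 0.
Bound: deg f ≤ -1.
deg f ≤ -1 is impossible — no certificate.

No — key equation has no polynomial f.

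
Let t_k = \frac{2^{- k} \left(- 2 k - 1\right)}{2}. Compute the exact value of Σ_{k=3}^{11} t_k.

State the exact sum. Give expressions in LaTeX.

The ratio is (2*k + 3)/(2*(2*k + 1)).
Factor: A=1/2; B=1; C=k + 1/2.
f must satisfy (1/2)·f(k+1) − (1)·f(k) = k + 1/2.
From deg A=0, deg B=0, deg C=1: d=1.
Match coefficients ⇒ f(k) = -2*k - 3.
Certificate R = B(k−1)f/C = -2*(2*k + 3)/(2*k + 1) gives s_k = (2*k + 3)/2**k.
Check: Δs_k = (-2*k - 1)/(2*2**k). ✓
Σ_(k=3)^(11) t_k = s_(12) − s_(3) = 27/4096 − (9/8) = -4581/4096.

Σ = -4581/4096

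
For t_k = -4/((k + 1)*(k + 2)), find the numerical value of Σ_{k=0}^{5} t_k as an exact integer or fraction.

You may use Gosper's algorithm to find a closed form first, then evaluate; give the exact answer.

Ratio r(k) = (k + 1)/(k + 3).
Take A(k)=k + 1, B(k)=k + 3, C(k)=1.
Solve (k + 1)·f(k+1) − (k + 2)·f(k) = 1.
Degrees (1,1,0) ⇒ d ≤ 1.
A polynomial solution: f(k) = k.
R(k) = B(k−1)·f(k)/C(k) = k*(k + 2); s_k = R·t_k = -4*k/(k + 1).
s_(k+1) − s_k = -4/(k**2 + 3*k + 2) = t_k.
Telescoping: Σ = s_(6) − s_(0) = -24/7 − (0) = -24/7.

Σ = -24/7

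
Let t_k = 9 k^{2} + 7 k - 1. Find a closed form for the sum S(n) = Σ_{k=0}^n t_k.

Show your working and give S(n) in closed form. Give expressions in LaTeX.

S(n) = 3 n^{3} + 8 n^{2} + 4 n - 1

Step 1: r(k) = (9*k**2 + 25*k + 15)/(9*k**2 + 7*k - 1).
Gosper form: A/B · C(k+1)/C(k) with A=1, B=1, C=k**2 + 7*k/9 - 1/9.
Need (1)·f(k+1) − (1)·f(k) = k**2 + 7*k/9 - 1/9.
Degrees (0,0,2) ⇒ d ≤ 3.
Match coefficients ⇒ f(k) = k*(3*k**2 - k - 3)/9.
So s_k = (B(k−1)f/C)·t_k = (k*(3*k**2 - k - 3)/(9*k**2 + 7*k - 1))·t_k = k*(3*k**2 - k - 3).
Check: Δs_k = 9*k**2 + 7*k - 1. ✓
Evaluate: s_(n+1) = 3*n**3 + 8*n**2 + 4*n - 1; subtract s_(0) = 0 ⇒ S(n) = 3*n**3 + 8*n**2 + 4*n - 1.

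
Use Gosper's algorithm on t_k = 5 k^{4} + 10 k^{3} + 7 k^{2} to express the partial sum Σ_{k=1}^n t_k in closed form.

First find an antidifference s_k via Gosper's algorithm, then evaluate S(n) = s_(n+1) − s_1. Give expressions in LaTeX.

S(n) = n \left(n^{4} + 5 n^{3} + 9 n^{2} + 6 n + 1\right)

Ratio r(k) = (k + 1)**2*(10*k + 5*(k + 1)**2 + 17)/(k**2*(5*k**2 + 10*k + 7)).
So A=1 and B=1, with C=k**4 + 2*k**3 + 7*k**2/5.
Need (1)·f(k+1) − (1)·f(k) = k**4 + 2*k**3 + 7*k**2/5.
deg f ≤ 5 (via 0,0,4).
Match coefficients ⇒ f(k) = k*(k - 1)*(k**3 + k**2 - 1)/5.
Then R = B(k−1)f/C = (k - 1)*(k**3 + k**2 - 1)/(k*(5*k**2 + 10*k + 7)), so s_k = R(k)·t_k = k*(k**4 - k**2 - k + 1).
Check: Δs_k = k**2*(5*k**2 + 10*k + 7). ✓
Σ_(k=1)^n t_k = s_(n+1) − s_(1) = (n*(n**4 + 5*n**3 + 9*n**2 + 6*n + 1)) − (0), i.e. n*(n**4 + 5*n**3 + 9*n**2 + 6*n + 1).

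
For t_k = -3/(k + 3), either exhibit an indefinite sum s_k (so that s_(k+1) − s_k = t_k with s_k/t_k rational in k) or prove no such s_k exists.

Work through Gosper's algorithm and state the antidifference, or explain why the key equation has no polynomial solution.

none (Gosper's algorithm certifies no s_k)

Compute t_(k+1)/t_k: get (k + 3)/(k + 4).
Take A(k)=k + 3, B(k)=k + 4, C(k)=1.
Set up (k + 3)·f(k+1) − (k + 3)·f(k) − (1) = 0.
d = 0 from the (1,1,0) case.
f = c0 ⇒ A·f(k+1) − B(k−1)·f(k) − C = -1. The system {-1 = 0} is inconsistent; no antidifference.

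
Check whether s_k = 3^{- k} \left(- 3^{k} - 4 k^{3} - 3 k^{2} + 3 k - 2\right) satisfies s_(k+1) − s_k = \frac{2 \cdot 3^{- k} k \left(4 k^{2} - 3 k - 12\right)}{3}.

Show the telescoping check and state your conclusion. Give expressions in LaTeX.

s_(k+1) = (-3*3**k - 4*k**3 - 15*k**2 - 15*k - 6)/(3*3**k)
s_(k+1) − s_k = 2*k*(4*k**2 - 3*k - 12)/(3*3**k)
(s_(k+1) − s_k) − t_k = 0

valid; difference matches t_k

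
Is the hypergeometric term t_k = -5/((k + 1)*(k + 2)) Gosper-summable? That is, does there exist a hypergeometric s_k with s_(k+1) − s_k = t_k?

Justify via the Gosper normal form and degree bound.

r(k) = (k + 1)/(k + 3) after simplifying.
Take A(k)=k + 1, B(k)=k + 3, C(k)=1.
Key eq: (k + 1)·f(k+1) = (k + 2)·f(k) + (1).
Degrees (1,1,0) ⇒ d ≤ 1.
Coefficient equations give f(k) = k.
Get s_k = R·t_k = -5*k/(k + 1) with R(k) = B(k−1)f(k)/C(k) = k*(k + 2).
s_(k+1) − s_k = -5/(k**2 + 3*k + 2) = t_k.

Yes. s_k = -5*k/(k + 1).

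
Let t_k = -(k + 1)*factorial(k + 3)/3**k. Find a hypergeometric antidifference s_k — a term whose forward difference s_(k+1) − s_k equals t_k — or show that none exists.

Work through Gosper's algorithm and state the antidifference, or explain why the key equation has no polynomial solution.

s_k = -3**(1 - k)*factorial(k + 3)

Compute t_(k+1)/t_k: get (k + 2)*(k + 4)/(3*(k + 1)).
So A=k/3 + 4/3 and B=1, with C=k + 1.
f must satisfy (k/3 + 4/3)·f(k+1) − (1)·f(k) = k + 1.
Bound: deg f ≤ 0.
Coefficient equations give f(k) = 3.
Certificate R = B(k−1)f/C = 3/(k + 1) gives s_k = -3**(1 - k)*factorial(k + 3).
Verify: -(k + 1)*factorial(k + 3)/3**k matches t_k.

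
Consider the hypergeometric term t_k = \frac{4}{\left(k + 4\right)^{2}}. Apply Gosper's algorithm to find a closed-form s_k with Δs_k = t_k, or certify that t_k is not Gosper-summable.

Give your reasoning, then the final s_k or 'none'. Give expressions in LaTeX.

no hypergeometric antidifference exists

Step 1: r(k) = (k + 4)**2/(k + 5)**2.
Take A(k)=k**2 + 8*k + 16, B(k)=k**2 + 10*k + 25, C(k)=1.
Solve (k**2 + 8*k + 16)·f(k+1) − (k**2 + 8*k + 16)·f(k) = 1.
deg f ≤ 0 (via 2,2,0).
Generic f = c0 gives residual -1; -1 = 0 cannot hold, so t_k is not Gosper-summable.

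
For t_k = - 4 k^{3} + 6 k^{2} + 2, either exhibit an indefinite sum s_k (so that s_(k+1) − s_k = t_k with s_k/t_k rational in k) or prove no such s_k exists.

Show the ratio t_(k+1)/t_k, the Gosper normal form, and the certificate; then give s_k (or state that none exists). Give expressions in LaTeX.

Ratio r(k) = (2*k**3 + 3*k**2 - 2)/(2*k**3 - 3*k**2 - 1).
A = 1, B = 1, C = k**3 - 3*k**2/2 - 1/2.
Set up (1)·f(k+1) − (1)·f(k) − (k**3 - 3*k**2/2 - 1/2) = 0.
deg f ≤ 4 (via 0,0,3).
Solve for f: f(k) = k*(k - 3)*(k**2 - k + 1)/4 (degree 4 ≤ 4).
R(k) = B(k−1)·f(k)/C(k) = k*(k - 3)*(k**2 - k + 1)/(2*(2*k**3 - 3*k**2 - 1)); s_k = R·t_k = k*(-k**3 + 4*k**2 - 4*k + 3).
Check: Δs_k = -4*k**3 + 6*k**2 + 2. ✓

s_k = k \left(- k^{3} + 4 k^{2} - 4 k + 3\right)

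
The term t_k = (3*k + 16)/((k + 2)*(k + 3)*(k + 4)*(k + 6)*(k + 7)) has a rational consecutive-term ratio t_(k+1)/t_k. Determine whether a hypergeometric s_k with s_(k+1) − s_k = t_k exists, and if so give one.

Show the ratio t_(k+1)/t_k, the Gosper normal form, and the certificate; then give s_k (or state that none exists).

Ratio r(k) = (k + 2)*(k + 6)*(3*k + 19)/((k + 5)*(k + 8)*(3*k + 16)).
So A=k + 2 and B=k + 8, with C=k**2 + 31*k/3 + 80/3.
Need (k + 2)·f(k+1) − (k + 7)·f(k) = k**2 + 31*k/3 + 80/3.
From deg A=1, deg B=1, deg C=2: d=5.
A polynomial solution: f(k) = k*(k + 4)*(k + 5)*(k**2 + 11*k + 36)/108.
Then R = B(k−1)f/C = k*(k + 4)*(k + 7)*(k**2 + 11*k + 36)/(36*(3*k + 16)), so s_k = R(k)·t_k = k*(k**2 + 11*k + 36)/(36*(k**3 + 11*k**2 + 36*k + 36)).
Δs = (3*k + 16)/(k**5 + 22*k**4 + 185*k**3 + 740*k**2 + 1404*k + 1008), as required.

s_k = k*(k**2 + 11*k + 36)/(36*(k**3 + 11*k**2 + 36*k + 36))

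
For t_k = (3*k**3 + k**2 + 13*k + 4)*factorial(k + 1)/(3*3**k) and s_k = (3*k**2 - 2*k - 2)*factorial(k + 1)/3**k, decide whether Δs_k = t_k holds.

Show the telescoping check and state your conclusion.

s_(k+1) = (3*k**2 + 4*k - 1)*factorial(k + 2)/(3*3**k)
s_(k+1) − s_k = (3*k**3 + k**2 + 13*k + 4)*factorial(k + 1)/(3*3**k)
(s_(k+1) − s_k) − t_k = 0

Valid — Δs_k = t_k.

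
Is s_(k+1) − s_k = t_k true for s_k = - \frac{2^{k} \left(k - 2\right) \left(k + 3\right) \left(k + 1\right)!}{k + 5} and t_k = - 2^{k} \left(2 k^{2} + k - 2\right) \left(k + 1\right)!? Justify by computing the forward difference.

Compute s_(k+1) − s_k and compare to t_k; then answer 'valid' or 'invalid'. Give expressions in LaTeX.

Invalid: residual \frac{2^{k + 1} \left(2 k^{3} + 11 k^{2} + 2 k - 8\right) \left(k + 1\right)!}{\left(k + 5\right) \left(k + 6\right)} ≠ 0.

s_(k+1) = -2**(k + 1)*(k - 1)*(k + 4)*factorial(k + 2)/(k + 6)
s_(k+1) − s_k = -2**k*(2*k**4 + 19*k**3 + 47*k**2 + 4*k - 44)*factorial(k + 1)/((k + 5)*(k + 6))
(s_(k+1) − s_k) − t_k = 2**(k + 1)*(2*k**3 + 11*k**2 + 2*k - 8)*factorial(k + 1)/((k + 5)*(k + 6))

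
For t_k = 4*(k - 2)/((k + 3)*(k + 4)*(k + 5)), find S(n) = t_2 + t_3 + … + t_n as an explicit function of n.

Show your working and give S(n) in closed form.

t_(k+1)/t_k = (k - 1)*(k + 3)/((k - 2)*(k + 6)).
Take A(k)=k + 3, B(k)=k + 6, C(k)=k - 2.
Solve (k + 3)·f(k+1) − (k + 5)·f(k) = k - 2.
d = 2 from the (1,1,1) case.
Coefficient equations give f(k) = k*(k - 17)/24.
Get s_k = R·t_k = k*(k - 17)/(6*(k + 3)*(k + 4)) with R(k) = B(k−1)f(k)/C(k) = k*(k - 17)*(k + 5)/(24*(k - 2)).
Check: Δs_k = 4*(k - 2)/(k**3 + 12*k**2 + 47*k + 60). ✓
Σ_(k=2)^n t_k = s_(n+1) − s_(2) = ((n**2 - 15*n - 16)/(6*(n**2 + 9*n + 20))) − (-1/6), i.e. (n**2 - 3*n + 2)/(3*(n**2 + 9*n + 20)).

S(n) = (n**2 - 3*n + 2)/(3*(n**2 + 9*n + 20))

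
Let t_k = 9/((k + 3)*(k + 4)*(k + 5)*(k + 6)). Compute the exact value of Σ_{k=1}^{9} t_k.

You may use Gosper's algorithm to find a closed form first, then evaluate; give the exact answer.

r(k) = (k + 3)/(k + 7) after simplifying.
Factor: A=k + 3; B=k + 7; C=1.
Solve (k + 3)·f(k+1) − (k + 6)·f(k) = 1.
d = 3 from the (1,1,0) case.
Match coefficients ⇒ f(k) = k*(k**2 + 12*k + 47)/180.
Certificate R = B(k−1)f/C = k*(k + 6)*(k**2 + 12*k + 47)/180 gives s_k = k*(k**2 + 12*k + 47)/(20*(k + 3)*(k + 4)*(k + 5)).
Verify: 9/(k**4 + 18*k**3 + 119*k**2 + 342*k + 360) matches t_k.
Σ_(k=1)^(9) t_k = s_(10) − s_(1) = 89/1820 − (1/40) = 87/3640.

Σ = 87/3640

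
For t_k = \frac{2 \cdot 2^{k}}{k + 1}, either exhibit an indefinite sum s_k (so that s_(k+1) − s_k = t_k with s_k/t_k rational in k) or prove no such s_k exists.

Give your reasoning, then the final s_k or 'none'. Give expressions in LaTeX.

no hypergeometric antidifference exists

Ratio r(k) = 2*(k + 1)/(k + 2).
Factor: A=2*k + 2; B=k + 2; C=1.
Solve (2*k + 2)·f(k+1) − (k + 1)·f(k) = 1.
From deg A=1, deg B=1, deg C=0: d=-1.
Negative degree bound (-1): no f exists, t_k not Gosper-summable.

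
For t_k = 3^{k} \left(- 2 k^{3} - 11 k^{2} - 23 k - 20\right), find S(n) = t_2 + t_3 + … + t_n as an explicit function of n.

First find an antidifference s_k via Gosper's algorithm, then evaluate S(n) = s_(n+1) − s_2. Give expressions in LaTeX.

S(n) = - 3 \cdot 3^{n} n^{3} - 12 \cdot 3^{n} n^{2} - 27 \cdot 3^{n} n - 21 \cdot 3^{n} + 189

r(k) = 3*(2*k**3 + 17*k**2 + 51*k + 56)/(2*k**3 + 11*k**2 + 23*k + 20) after simplifying.
Factor: A=3; B=1; C=k**3 + 11*k**2/2 + 23*k/2 + 10.
Solve (3)·f(k+1) − (1)·f(k) = k**3 + 11*k**2/2 + 23*k/2 + 10.
d = 3 from the (0,0,3) case.
Match coefficients ⇒ f(k) = (k**3 + k**2 + 4*k + 1)/2.
Get s_k = R·t_k = 3**k*(-k**3 - k**2 - 4*k - 1) with R(k) = B(k−1)f(k)/C(k) = (k**3 + k**2 + 4*k + 1)/((2*k + 5)*(k**2 + 3*k + 4)).
Verify: 3**k*(-2*k**3 - 11*k**2 - 23*k - 20) matches t_k.
s_(n+1) = 3**(n + 1)*(-n**3 - 4*n**2 - 9*n - 7) and s_(2) = -189, so S(n) = -3*3**n*n**3 - 12*3**n*n**2 - 27*3**n*n - 21*3**n + 189.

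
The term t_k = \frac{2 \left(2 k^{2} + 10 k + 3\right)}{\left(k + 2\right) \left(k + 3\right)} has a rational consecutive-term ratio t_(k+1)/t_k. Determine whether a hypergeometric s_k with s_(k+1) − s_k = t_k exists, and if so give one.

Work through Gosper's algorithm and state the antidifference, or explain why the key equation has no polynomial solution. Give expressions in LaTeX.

r(k) = (k + 2)*(10*k + 2*(k + 1)**2 + 13)/((k + 4)*(2*k**2 + 10*k + 3)) after simplifying.
Factor: A=k + 2; B=k + 4; C=k**2 + 5*k + 3/2.
f must satisfy (k + 2)·f(k+1) − (k + 3)·f(k) = k**2 + 5*k + 3/2.
deg f ≤ 2 (via 1,1,2).
Solve for f: f(k) = k*(4*k - 1)/4 (degree 2 ≤ 2).
Then R = B(k−1)f/C = k*(k + 3)*(4*k - 1)/(2*(2*k**2 + 10*k + 3)), so s_k = R(k)·t_k = k*(4*k - 1)/(k + 2).
Δs = 2*(2*k**2 + 10*k + 3)/(k**2 + 5*k + 6), as required.

s_k = \frac{k \left(4 k - 1\right)}{k + 2}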